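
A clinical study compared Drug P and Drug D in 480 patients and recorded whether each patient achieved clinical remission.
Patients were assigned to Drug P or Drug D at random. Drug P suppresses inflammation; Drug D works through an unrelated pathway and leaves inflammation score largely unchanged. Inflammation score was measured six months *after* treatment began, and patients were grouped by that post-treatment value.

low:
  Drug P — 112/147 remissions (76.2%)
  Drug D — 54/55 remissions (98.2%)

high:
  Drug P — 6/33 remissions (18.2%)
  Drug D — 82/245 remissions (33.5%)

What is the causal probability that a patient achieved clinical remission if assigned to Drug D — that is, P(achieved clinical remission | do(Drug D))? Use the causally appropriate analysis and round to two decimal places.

0.45

Stratifying would compare drugs among patients the drugs themselves sorted into inflammation score groups — a form of selection on an intermediate. The unconditioned pooled rates give the total causal effect.
So P(outcome | do(Drug D)) is just the pooled rate for Drug D: 136/300 = 0.453.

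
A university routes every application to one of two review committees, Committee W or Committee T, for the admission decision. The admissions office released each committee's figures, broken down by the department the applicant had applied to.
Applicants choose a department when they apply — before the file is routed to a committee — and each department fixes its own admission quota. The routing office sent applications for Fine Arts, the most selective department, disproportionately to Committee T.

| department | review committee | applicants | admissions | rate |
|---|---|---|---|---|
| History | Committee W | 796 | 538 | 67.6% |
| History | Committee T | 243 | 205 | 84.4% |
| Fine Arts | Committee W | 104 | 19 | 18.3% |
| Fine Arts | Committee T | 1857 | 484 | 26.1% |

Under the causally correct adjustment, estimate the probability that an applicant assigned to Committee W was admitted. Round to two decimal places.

Within every department level Committee T has the higher rate, yet pooled Committee W does — Simpson's reversal.
The imbalance in department arose from how applicants were allocated, not from anything the review committee did; and department independently affects the outcome. The pooled gap is confounded — condition on department.
Standardising Committee W to the population department mix: 0.346·538/796 + 0.654·19/104 = 0.353.

0.35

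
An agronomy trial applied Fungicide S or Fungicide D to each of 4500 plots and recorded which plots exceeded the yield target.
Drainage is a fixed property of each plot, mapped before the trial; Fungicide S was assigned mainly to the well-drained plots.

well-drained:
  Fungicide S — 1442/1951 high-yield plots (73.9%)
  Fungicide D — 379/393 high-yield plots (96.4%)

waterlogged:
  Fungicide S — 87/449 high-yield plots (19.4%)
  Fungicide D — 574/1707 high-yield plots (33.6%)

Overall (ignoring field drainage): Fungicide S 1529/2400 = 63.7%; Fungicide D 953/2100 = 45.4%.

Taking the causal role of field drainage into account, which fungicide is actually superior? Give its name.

Fungicide D

Nothing the fungicide does changes field drainage; the imbalance is an allocation artefact. With field drainage also predicting the outcome, the pooled figure is confounded, and the within-stratum comparison is the causal one.
Within each level — well-drained: 73.9% vs 96.4%; waterlogged: 19.4% vs 33.6% — Fungicide D is higher every time.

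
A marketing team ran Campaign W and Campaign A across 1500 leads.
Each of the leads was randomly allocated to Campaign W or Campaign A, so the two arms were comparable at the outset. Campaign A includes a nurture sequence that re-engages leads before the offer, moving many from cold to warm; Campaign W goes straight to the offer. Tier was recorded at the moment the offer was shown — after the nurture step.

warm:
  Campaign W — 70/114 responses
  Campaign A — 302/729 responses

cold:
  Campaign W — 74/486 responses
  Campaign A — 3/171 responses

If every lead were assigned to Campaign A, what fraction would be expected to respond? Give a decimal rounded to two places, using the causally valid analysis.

0.34

Within every engagement tier level Campaign W has the higher rate, yet pooled Campaign A does — Simpson's reversal.
Engagement tier here is a post-treatment variable shaped by the campaign; conditioning on it would introduce bias rather than remove it. The overall comparison is the causal one.
So P(outcome | do(Campaign A)) is just the pooled rate for Campaign A: 305/900 = 0.339.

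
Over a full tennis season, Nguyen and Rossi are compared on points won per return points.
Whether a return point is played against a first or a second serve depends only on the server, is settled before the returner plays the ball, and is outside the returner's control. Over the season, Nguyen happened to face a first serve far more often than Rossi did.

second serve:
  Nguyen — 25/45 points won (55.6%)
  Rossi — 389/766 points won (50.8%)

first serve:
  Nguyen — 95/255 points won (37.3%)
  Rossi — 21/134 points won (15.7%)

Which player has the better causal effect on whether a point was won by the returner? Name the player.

Within every serve type level Nguyen has the higher rate, yet pooled Rossi does — Simpson's reversal.
Since serve type is a pre-existing factor (not a product of the player) and it affects the outcome on its own, it is a confounder. The stratified rates, not the pooled rate, identify the causal effect.
Within each level — second serve: 55.6% vs 50.8%; first serve: 37.3% vs 15.7% — Nguyen is higher every time.

Nguyen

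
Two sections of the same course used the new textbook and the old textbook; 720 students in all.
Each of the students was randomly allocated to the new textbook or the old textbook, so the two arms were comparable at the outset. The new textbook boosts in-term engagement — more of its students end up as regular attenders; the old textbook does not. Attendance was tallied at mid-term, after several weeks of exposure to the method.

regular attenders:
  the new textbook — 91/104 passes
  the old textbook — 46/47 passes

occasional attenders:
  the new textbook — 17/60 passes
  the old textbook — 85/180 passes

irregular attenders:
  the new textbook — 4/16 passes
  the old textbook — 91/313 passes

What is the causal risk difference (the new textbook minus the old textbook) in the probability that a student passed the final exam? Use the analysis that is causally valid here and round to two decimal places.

+0.21

The mid-term attendance-specific comparison favours the old textbook throughout, but the pooled figures favour the new textbook. The question is whether to condition on mid-term attendance.
Because the teaching method influences mid-term attendance, mid-term attendance is a post-treatment mediator, not a confounder. Stratifying on it would bias the estimate; the causal effect is the crude pooled difference.
The causal difference is the pooled difference: 0.622 − 0.411 = +0.211.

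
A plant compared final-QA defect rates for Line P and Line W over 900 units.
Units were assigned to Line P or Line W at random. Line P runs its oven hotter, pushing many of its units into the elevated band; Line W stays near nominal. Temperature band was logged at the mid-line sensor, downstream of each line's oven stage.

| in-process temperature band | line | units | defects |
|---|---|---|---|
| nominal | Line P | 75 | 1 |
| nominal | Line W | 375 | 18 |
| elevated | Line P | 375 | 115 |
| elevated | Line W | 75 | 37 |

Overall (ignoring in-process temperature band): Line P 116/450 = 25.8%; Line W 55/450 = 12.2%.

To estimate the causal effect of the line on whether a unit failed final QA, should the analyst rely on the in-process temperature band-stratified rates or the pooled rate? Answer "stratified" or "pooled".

pooled

The stratified and pooled comparisons disagree (Line P wins within each in-process temperature band; Line W wins overall), so the answer turns on the causal role of in-process temperature band.
The distribution of in-process temperature band is itself part of what the line does — it is an intermediate outcome. Holding it fixed would remove that part of the effect; the total effect is the pooled difference.
Pooled: Line P 25.8% vs Line W 12.2%; Line W is lower overall.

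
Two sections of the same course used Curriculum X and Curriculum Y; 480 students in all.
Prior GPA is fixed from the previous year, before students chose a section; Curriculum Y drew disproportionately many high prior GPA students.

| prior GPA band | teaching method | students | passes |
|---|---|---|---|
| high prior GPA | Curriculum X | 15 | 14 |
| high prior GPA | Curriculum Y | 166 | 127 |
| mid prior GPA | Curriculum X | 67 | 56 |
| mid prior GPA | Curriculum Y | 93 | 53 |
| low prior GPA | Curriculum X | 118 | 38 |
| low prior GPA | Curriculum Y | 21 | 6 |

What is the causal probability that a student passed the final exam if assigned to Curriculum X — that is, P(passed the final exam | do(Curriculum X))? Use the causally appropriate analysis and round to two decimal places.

0.72

Since prior GPA band is a pre-existing factor (not a product of the teaching method) and it affects the outcome on its own, it is a confounder. The stratified rates, not the pooled rate, identify the causal effect.
Standardising Curriculum X to the population prior GPA band mix: 0.377·14/15 + 0.333·56/67 + 0.290·38/118 = 0.724.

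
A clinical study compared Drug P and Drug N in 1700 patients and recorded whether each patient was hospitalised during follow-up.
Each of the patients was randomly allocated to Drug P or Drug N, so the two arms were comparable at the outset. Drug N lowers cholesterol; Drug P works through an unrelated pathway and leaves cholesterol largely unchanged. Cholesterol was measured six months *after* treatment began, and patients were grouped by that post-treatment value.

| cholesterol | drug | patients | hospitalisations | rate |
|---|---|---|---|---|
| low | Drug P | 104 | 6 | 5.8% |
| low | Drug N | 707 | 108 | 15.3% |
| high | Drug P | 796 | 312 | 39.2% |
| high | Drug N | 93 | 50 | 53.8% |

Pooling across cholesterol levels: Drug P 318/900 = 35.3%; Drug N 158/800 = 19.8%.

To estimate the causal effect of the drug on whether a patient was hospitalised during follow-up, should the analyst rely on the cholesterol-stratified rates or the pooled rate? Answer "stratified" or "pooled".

Stratifying would compare drugs among patients the drugs themselves sorted into cholesterol groups — a form of selection on an intermediate. The unconditioned pooled rates give the total causal effect.
Pooled: Drug P 35.3% vs Drug N 19.8%; Drug N is lower overall.

pooled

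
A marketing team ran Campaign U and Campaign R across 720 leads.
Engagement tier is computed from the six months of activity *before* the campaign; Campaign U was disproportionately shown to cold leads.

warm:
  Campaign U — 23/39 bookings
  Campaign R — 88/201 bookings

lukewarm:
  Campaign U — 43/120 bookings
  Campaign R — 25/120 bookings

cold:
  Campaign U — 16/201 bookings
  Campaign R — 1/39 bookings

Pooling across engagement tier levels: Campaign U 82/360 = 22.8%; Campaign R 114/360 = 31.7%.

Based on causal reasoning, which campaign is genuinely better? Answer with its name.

Campaign U

Campaign U is higher inside every engagement tier stratum but Campaign R is higher in aggregate. Whether to stratify depends on how engagement tier relates to the campaign.
Here engagement tier is a common cause — it drives both which campaign a case falls under and the outcome. The crude comparison mixes populations; the stratum-specific rates are the causally relevant ones.
Within each level — warm: 59.0% vs 43.8%; lukewarm: 35.8% vs 20.8%; cold: 8.0% vs 2.6% — Campaign U is higher every time.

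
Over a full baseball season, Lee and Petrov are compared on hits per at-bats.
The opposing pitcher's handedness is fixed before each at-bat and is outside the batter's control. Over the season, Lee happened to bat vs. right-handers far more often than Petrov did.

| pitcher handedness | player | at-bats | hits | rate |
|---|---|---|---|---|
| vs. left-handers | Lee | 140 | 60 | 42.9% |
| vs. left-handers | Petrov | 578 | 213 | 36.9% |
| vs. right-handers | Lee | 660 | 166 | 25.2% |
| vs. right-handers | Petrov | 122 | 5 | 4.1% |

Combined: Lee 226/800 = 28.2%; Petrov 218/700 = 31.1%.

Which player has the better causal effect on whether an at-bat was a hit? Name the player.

The stratified and pooled comparisons disagree (Lee wins within each pitcher handedness; Petrov wins overall), so the answer turns on the causal role of pitcher handedness.
Pitcher handedness is set before the player has any effect — it is not caused by the player — and it independently drives the outcome. That makes it a confounder, so the causal comparison is within pitcher handedness levels.
Within each level — vs. left-handers: 42.9% vs 36.9%; vs. right-handers: 25.2% vs 4.1% — Lee is higher every time.

Lee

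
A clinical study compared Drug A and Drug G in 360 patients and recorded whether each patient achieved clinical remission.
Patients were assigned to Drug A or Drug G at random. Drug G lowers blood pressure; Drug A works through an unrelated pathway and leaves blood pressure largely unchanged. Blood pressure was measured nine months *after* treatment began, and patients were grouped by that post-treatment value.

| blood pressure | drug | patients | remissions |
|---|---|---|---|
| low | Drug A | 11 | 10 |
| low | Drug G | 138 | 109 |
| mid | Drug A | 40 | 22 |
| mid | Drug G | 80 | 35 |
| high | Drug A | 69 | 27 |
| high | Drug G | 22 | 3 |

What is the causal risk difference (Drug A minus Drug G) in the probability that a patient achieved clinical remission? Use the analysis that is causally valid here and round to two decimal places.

-0.12

Within every blood pressure level Drug A has the higher rate, yet pooled Drug G does — Simpson's reversal.
Stratifying would compare drugs among patients the drugs themselves sorted into blood pressure groups — a form of selection on an intermediate. The unconditioned pooled rates give the total causal effect.
The causal difference is the pooled difference: 0.492 − 0.613 = -0.121.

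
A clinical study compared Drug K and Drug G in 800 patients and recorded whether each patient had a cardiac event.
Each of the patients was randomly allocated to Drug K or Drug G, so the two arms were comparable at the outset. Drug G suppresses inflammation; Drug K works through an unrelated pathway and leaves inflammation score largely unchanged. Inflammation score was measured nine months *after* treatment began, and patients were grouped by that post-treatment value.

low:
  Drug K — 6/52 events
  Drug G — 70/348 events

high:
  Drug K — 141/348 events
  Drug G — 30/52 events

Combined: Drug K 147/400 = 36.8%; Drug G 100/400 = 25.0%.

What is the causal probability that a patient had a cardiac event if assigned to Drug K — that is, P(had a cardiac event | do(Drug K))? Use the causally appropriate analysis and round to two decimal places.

0.37

The distribution of inflammation score is itself part of what the drug does — it is an intermediate outcome. Holding it fixed would remove that part of the effect; the total effect is the pooled difference.
So P(outcome | do(Drug K)) is just the pooled rate for Drug K: 147/400 = 0.367.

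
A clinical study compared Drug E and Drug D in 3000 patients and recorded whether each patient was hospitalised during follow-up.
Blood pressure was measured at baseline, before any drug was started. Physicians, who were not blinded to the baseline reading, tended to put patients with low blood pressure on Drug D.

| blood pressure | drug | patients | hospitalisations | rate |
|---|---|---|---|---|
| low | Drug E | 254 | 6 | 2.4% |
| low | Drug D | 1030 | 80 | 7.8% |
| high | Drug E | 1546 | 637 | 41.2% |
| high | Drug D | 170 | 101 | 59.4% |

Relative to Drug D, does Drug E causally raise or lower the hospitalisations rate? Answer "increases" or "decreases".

Since blood pressure is a pre-existing factor (not a product of the drug) and it affects the outcome on its own, it is a confounder. The stratified rates, not the pooled rate, identify the causal effect.
Within each level — low: 2.4% vs 7.8%; high: 41.2% vs 59.4% — Drug E is lower every time.

decreases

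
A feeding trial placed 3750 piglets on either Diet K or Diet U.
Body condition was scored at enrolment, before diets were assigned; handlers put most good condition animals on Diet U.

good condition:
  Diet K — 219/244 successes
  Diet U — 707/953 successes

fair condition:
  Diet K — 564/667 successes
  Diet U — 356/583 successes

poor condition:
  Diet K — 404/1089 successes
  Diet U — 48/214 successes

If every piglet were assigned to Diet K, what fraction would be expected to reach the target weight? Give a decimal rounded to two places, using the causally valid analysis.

0.70

The stratified and pooled comparisons disagree (Diet K wins within each starting body condition; Diet U wins overall), so the answer turns on the causal role of starting body condition.
Here starting body condition is a common cause — it drives both which diet a case falls under and the outcome. The crude comparison mixes populations; the stratum-specific rates are the causally relevant ones.
Standardising Diet K to the population starting body condition mix: 0.319·219/244 + 0.333·564/667 + 0.347·404/1089 = 0.697.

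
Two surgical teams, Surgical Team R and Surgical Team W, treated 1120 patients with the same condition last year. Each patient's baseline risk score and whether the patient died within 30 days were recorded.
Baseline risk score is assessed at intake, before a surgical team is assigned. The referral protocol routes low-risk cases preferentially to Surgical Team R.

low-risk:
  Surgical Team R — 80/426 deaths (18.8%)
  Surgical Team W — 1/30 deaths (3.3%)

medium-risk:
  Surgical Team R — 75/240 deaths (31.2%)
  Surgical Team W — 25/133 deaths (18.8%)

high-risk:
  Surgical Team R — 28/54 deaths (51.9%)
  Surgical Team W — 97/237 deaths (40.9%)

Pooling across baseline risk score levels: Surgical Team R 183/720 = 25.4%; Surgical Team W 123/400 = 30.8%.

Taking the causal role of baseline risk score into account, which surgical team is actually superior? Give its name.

Surgical Team W

Baseline risk score is set before the surgical team has any effect — it is not caused by the surgical team — and it independently drives the outcome. That makes it a confounder, so the causal comparison is within baseline risk score levels.
Within each level — low-risk: 18.8% vs 3.3%; medium-risk: 31.2% vs 18.8%; high-risk: 51.9% vs 40.9% — Surgical Team W is lower every time.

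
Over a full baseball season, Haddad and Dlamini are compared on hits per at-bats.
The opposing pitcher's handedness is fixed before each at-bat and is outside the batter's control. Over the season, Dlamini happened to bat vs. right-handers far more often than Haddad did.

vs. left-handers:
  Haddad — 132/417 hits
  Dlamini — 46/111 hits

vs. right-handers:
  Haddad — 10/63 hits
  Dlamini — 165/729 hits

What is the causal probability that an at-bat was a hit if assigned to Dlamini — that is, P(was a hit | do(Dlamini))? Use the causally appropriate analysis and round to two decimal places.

0.30

Within every pitcher handedness level Dlamini has the higher rate, yet pooled Haddad does — Simpson's reversal.
Pitcher handedness is set before the player has any effect — it is not caused by the player — and it independently drives the outcome. That makes it a confounder, so the causal comparison is within pitcher handedness levels.
Standardising Dlamini to the population pitcher handedness mix: 0.400·46/111 + 0.600·165/729 = 0.302.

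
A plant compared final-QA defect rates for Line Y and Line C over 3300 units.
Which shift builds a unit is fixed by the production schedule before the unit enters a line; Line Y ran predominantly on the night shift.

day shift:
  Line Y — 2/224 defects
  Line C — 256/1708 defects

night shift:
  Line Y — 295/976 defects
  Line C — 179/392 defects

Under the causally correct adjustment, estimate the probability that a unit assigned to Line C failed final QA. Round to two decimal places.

0.28

The stratified and pooled comparisons disagree (Line Y wins within each shift; Line C wins overall), so the answer turns on the causal role of shift.
Shift is set before the line has any effect — it is not caused by the line — and it independently drives the outcome. That makes it a confounder, so the causal comparison is within shift levels.
Standardising Line C to the population shift mix: 0.585·256/1708 + 0.415·179/392 = 0.277.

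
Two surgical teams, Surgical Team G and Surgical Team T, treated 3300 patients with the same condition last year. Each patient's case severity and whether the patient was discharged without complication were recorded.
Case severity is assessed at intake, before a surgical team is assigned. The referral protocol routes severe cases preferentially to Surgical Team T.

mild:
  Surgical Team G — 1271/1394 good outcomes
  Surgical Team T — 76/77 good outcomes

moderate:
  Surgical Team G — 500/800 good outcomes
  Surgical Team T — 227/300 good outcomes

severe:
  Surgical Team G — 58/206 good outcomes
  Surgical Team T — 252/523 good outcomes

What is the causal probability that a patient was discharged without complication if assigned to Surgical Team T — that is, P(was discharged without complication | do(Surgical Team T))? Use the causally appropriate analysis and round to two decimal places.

0.80

The stratified and pooled comparisons disagree (Surgical Team T wins within each case severity; Surgical Team G wins overall), so the answer turns on the causal role of case severity.
Nothing the surgical team does changes case severity; the imbalance is an allocation artefact. With case severity also predicting the outcome, the pooled figure is confounded, and the within-stratum comparison is the causal one.
Standardising Surgical Team T to the population case severity mix: 0.446·76/77 + 0.333·227/300 + 0.221·252/523 = 0.799.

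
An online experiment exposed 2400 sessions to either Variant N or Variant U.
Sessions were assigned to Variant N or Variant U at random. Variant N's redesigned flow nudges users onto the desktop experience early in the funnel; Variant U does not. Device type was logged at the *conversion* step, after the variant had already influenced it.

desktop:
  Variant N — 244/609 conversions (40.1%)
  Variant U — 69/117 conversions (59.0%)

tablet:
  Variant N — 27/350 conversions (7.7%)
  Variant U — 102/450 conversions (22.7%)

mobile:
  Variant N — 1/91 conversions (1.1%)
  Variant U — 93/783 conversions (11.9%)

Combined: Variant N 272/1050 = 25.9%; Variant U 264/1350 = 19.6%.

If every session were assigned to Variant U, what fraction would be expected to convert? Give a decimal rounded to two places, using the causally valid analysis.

0.20

Variant U is higher inside every device type stratum but Variant N is higher in aggregate. Whether to stratify depends on how device type relates to the variant.
Device type is recorded after the variant and is itself shifted by it — it sits on the causal path from variant to outcome. Conditioning on a mediator would strip out part of the effect we want; the pooled comparison gives the total causal effect.
So P(outcome | do(Variant U)) is just the pooled rate for Variant U: 264/1350 = 0.196.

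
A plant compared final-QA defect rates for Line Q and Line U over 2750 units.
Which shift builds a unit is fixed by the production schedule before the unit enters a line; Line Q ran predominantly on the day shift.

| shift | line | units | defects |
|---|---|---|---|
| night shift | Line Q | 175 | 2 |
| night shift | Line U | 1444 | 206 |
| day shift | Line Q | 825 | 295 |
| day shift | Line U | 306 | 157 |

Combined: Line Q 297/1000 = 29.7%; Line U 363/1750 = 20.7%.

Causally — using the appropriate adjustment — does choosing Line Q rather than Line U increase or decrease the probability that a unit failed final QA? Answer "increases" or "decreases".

decreases

Line Q is lower inside every shift stratum but Line U is lower in aggregate. Whether to stratify depends on how shift relates to the line.
Shift differs across lines for reasons unrelated to any effect of the line itself, and it separately predicts the outcome — a classic confounder. We must compare within shift levels.
Within each level — night shift: 1.1% vs 14.3%; day shift: 35.8% vs 51.3% — Line Q is lower every time.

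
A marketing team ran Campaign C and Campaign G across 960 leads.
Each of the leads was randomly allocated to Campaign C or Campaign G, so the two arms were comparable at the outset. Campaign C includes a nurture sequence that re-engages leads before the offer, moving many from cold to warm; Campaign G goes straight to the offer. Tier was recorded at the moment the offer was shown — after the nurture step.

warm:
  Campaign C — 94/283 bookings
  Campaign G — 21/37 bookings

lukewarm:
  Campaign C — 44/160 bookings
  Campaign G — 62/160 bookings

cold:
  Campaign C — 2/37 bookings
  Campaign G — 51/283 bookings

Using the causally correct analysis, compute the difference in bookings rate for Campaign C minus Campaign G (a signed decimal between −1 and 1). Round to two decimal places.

Engagement tier is recorded after the campaign and is itself shifted by it — it sits on the causal path from campaign to outcome. Conditioning on a mediator would strip out part of the effect we want; the pooled comparison gives the total causal effect.
The causal difference is the pooled difference: 0.292 − 0.279 = +0.013.

+0.01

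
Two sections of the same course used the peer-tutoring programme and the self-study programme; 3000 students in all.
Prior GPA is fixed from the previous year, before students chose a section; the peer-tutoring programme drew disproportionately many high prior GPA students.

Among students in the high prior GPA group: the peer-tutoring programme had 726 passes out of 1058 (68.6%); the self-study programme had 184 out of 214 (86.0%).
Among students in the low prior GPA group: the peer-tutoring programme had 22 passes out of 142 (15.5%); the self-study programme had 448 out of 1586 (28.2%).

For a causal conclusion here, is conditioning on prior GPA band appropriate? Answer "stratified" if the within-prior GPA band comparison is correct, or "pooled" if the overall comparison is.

Prior GPA band satisfies the back-door criterion: it is not a descendant of the teaching method, and it blocks the spurious path from teaching method to outcome. Adjusting for it (i.e., using the within-prior GPA band rates) gives the causal effect.
Within each level — high prior GPA: 68.6% vs 86.0%; low prior GPA: 15.5% vs 28.2% — the self-study programme is higher every time.

stratified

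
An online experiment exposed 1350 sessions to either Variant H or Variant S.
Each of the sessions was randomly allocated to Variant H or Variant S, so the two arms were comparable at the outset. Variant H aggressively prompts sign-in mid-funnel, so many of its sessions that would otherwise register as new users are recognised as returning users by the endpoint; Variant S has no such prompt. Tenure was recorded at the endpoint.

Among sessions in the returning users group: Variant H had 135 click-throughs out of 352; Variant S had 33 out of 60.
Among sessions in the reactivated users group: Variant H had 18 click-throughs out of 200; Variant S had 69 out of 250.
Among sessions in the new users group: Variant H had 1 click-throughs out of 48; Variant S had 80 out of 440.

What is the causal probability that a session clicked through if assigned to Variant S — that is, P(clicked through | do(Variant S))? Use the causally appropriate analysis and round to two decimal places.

0.24

The user tenure-specific comparison favours Variant S throughout, but the pooled figures favour Variant H. The question is whether to condition on user tenure.
Stratifying would compare variants among sessions the variants themselves sorted into user tenure groups — a form of selection on an intermediate. The unconditioned pooled rates give the total causal effect.
So P(outcome | do(Variant S)) is just the pooled rate for Variant S: 182/750 = 0.243.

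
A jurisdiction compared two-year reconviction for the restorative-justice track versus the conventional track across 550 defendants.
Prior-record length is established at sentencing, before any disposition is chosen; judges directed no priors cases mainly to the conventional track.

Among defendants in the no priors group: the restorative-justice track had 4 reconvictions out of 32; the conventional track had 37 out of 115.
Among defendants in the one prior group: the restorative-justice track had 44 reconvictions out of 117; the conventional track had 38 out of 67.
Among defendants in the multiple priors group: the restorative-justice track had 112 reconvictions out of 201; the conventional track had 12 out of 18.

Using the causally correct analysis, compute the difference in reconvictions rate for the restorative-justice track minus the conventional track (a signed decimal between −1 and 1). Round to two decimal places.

-0.16

the restorative-justice track is lower inside every prior-record length stratum but the conventional track is lower in aggregate. Whether to stratify depends on how prior-record length relates to the disposition.
Prior-record length differs across dispositions for reasons unrelated to any effect of the disposition itself, and it separately predicts the outcome — a classic confounder. We must compare within prior-record length levels.
Adjusting over the population distribution of prior-record length: 0.267·(0.125−0.322) + 0.335·(0.376−0.567) + 0.398·(0.557−0.667) = -0.160.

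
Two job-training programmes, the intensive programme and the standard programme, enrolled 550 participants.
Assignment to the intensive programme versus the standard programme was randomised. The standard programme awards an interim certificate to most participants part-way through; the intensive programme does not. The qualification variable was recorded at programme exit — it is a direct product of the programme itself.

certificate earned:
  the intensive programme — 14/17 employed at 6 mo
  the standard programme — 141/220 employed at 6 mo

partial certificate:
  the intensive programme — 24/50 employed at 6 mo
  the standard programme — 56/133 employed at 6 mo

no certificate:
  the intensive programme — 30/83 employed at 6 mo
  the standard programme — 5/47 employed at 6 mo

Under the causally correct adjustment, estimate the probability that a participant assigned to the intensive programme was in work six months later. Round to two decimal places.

0.45

Qualification attained during the programme here is a post-treatment variable shaped by the programme; conditioning on it would introduce bias rather than remove it. The overall comparison is the causal one.
So P(outcome | do(the intensive programme)) is just the pooled rate for the intensive programme: 68/150 = 0.453.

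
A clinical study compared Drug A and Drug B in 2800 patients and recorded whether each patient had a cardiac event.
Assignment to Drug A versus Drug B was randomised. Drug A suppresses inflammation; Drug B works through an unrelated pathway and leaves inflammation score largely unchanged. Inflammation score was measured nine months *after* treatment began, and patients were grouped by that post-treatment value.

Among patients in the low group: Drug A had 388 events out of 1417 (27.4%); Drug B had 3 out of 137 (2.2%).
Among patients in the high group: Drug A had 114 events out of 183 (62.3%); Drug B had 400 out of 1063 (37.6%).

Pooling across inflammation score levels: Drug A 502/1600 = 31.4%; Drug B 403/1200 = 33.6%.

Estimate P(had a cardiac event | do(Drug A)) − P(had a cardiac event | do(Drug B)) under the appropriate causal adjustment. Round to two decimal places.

The distribution of inflammation score is itself part of what the drug does — it is an intermediate outcome. Holding it fixed would remove that part of the effect; the total effect is the pooled difference.
The causal difference is the pooled difference: 0.314 − 0.336 = -0.022.

-0.02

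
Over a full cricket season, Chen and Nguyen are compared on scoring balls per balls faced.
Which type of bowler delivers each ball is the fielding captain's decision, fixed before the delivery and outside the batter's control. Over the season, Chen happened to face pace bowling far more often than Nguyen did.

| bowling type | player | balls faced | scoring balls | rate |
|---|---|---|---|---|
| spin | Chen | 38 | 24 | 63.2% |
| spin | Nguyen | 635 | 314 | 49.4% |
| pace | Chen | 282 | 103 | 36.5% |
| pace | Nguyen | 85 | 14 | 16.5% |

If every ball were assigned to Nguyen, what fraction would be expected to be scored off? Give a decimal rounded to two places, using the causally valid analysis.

0.38

The bowling type-specific comparison favours Chen throughout, but the pooled figures favour Nguyen. The question is whether to condition on bowling type.
Bowling type satisfies the back-door criterion: it is not a descendant of the player, and it blocks the spurious path from player to outcome. Adjusting for it (i.e., using the within-bowling type rates) gives the causal effect.
Standardising Nguyen to the population bowling type mix: 0.647·314/635 + 0.353·14/85 = 0.378.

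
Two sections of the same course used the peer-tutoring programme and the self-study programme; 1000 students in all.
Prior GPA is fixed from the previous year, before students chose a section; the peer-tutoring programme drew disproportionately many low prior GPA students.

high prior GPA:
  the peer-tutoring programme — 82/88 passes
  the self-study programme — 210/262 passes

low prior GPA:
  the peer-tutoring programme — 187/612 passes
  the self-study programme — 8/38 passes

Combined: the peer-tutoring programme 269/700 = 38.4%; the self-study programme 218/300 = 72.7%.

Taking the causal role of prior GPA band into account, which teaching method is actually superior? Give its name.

the peer-tutoring programme is higher inside every prior GPA band stratum but the self-study programme is higher in aggregate. Whether to stratify depends on how prior GPA band relates to the teaching method.
Since prior GPA band is a pre-existing factor (not a product of the teaching method) and it affects the outcome on its own, it is a confounder. The stratified rates, not the pooled rate, identify the causal effect.
Within each level — high prior GPA: 93.2% vs 80.2%; low prior GPA: 30.6% vs 21.1% — the peer-tutoring programme is higher every time.

the peer-tutoring programme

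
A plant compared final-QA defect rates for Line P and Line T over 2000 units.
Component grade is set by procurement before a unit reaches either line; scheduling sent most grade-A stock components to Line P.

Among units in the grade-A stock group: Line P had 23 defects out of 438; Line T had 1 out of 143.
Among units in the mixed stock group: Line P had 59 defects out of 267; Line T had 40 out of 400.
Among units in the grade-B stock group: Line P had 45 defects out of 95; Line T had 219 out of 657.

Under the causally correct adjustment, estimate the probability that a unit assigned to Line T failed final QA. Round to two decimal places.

Component grade satisfies the back-door criterion: it is not a descendant of the line, and it blocks the spurious path from line to outcome. Adjusting for it (i.e., using the within-component grade rates) gives the causal effect.
Standardising Line T to the population component grade mix: 0.290·1/143 + 0.334·40/400 + 0.376·219/657 = 0.161.

0.16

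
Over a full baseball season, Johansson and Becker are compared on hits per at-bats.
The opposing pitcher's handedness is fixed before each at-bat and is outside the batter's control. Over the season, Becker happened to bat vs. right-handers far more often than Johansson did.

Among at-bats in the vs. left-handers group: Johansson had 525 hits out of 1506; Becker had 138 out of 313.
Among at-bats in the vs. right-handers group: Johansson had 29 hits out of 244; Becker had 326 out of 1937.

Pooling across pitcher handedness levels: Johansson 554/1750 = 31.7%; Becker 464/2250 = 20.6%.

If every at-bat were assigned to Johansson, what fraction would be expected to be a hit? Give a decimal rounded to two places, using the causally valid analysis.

Becker is higher inside every pitcher handedness stratum but Johansson is higher in aggregate. Whether to stratify depends on how pitcher handedness relates to the player.
Nothing the player does changes pitcher handedness; the imbalance is an allocation artefact. With pitcher handedness also predicting the outcome, the pooled figure is confounded, and the within-stratum comparison is the causal one.
Standardising Johansson to the population pitcher handedness mix: 0.455·525/1506 + 0.545·29/244 = 0.223.

0.22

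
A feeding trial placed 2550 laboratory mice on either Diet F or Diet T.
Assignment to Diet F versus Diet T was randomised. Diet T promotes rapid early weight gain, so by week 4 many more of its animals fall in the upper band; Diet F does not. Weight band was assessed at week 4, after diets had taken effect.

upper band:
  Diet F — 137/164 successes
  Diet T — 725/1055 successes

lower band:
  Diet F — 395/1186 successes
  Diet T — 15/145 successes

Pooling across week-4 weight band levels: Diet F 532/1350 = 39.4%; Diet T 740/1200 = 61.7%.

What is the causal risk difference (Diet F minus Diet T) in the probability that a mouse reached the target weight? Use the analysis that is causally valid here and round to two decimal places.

-0.22

The stratified and pooled comparisons disagree (Diet F wins within each week-4 weight band; Diet T wins overall), so the answer turns on the causal role of week-4 weight band.
Week-4 weight band is downstream of the diet. One should not condition on a consequence of treatment, so the overall rates are the right comparison.
The causal difference is the pooled difference: 0.394 − 0.617 = -0.223.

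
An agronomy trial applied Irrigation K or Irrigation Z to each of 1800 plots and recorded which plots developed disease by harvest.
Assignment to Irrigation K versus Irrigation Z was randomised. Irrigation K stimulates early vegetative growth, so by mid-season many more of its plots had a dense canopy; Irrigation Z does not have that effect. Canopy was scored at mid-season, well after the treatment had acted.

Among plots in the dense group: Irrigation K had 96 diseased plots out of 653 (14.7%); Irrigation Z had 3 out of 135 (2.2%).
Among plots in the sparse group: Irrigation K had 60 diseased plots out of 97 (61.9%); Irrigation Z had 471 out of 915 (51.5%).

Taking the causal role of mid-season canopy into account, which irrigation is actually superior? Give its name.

Mid-season canopy here is a post-treatment variable shaped by the irrigation; conditioning on it would introduce bias rather than remove it. The overall comparison is the causal one.
Pooled: Irrigation K 20.8% vs Irrigation Z 45.1%; Irrigation K is lower overall.

Irrigation K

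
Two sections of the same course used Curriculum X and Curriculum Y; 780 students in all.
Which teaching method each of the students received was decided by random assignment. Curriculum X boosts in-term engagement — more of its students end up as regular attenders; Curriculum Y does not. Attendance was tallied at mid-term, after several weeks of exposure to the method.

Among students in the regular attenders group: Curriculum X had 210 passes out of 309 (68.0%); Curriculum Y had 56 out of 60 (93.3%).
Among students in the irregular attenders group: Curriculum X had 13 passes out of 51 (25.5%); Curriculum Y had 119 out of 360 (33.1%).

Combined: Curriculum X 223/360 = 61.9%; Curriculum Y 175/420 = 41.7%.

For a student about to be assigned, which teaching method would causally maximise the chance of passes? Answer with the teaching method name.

Mid-term attendance is recorded after the teaching method and is itself shifted by it — it sits on the causal path from teaching method to outcome. Conditioning on a mediator would strip out part of the effect we want; the pooled comparison gives the total causal effect.
Pooled: Curriculum X 61.9% vs Curriculum Y 41.7%; Curriculum X is higher overall.

Curriculum X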